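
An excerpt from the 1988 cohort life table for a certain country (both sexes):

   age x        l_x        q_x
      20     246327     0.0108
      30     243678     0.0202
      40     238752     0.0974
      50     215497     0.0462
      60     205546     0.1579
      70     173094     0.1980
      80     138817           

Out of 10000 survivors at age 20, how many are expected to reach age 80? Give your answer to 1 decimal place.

5635.5

The relevant probability is 138817/246327 = 0.563548.
Expected number = 10000 × 0.563548 = 5635.5.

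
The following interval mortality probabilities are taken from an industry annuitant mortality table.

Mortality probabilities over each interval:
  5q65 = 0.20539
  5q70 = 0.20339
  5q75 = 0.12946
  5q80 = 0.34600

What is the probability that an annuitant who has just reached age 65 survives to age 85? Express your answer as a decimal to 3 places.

0.360

Survival from 65 to 85 is the product of surviving each interval: (1 − 0.20539) × (1 − 0.20339) × (1 − 0.12946) × (1 − 0.34600).
= 0.79461 × 0.79661 × 0.87054 × 0.65400 = 0.360385.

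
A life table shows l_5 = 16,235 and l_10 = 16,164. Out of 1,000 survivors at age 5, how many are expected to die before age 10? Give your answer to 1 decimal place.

The relevant probability is 1 − 16,164/16,235 = 0.004373.
Expected number = 1,000 × 0.004373 = 4.4.

4.4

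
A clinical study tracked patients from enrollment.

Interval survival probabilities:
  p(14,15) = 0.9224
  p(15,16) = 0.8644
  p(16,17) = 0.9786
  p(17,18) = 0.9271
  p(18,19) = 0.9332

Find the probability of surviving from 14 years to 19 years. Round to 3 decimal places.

0.675

P(survive 14→19) = 0.9224 × 0.8644 × 0.9786 × 0.9271 × 0.9332.
= 0.675057.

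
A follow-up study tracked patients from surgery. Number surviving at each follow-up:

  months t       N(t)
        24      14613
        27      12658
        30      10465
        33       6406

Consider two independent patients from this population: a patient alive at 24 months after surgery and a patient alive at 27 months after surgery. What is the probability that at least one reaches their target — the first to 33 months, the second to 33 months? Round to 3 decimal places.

0.723

p₁ = N(33)/N(24) = 6406/14613 = 0.438377; p₂ = N(33)/N(27) = 6406/12658 = 0.506083.
P(at least one) = 1 − (1−p₁)(1−p₂) = 1 − 0.561623 × 0.493917 = 0.722605.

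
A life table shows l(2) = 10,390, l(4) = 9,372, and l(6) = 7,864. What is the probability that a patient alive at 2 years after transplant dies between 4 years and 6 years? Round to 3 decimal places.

0.145

This is the probability of reaching 4 but not 6, conditional on being alive at 2: (l(4) − l(6)) / l(2).
= (9,372 − 7,864) / 10,390 = 1,508 / 10,390 = 0.145140.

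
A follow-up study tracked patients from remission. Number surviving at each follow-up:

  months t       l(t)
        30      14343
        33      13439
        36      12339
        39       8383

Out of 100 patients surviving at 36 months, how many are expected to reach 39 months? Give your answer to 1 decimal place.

67.9

The relevant probability is 8383/12339 = 0.679391.
Expected number = 100 × 0.679391 = 67.9.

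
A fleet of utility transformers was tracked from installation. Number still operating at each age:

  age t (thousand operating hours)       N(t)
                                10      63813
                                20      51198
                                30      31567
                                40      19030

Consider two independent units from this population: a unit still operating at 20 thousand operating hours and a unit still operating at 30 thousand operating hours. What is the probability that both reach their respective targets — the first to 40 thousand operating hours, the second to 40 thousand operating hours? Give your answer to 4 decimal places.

p₁ = N(40)/N(20) = 19030/51198 = 0.371694; p₂ = N(40)/N(30) = 19030/31567 = 0.602845.
P(both) = p₁ × p₂ = 0.371694 × 0.602845 = 0.224074.

0.2241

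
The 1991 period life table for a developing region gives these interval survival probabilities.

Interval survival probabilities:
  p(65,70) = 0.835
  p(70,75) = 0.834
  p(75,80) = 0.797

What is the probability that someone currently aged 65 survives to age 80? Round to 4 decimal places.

Chaining the interval survival probabilities: 0.835 × 0.834 × 0.797.
= 0.555023.

0.5550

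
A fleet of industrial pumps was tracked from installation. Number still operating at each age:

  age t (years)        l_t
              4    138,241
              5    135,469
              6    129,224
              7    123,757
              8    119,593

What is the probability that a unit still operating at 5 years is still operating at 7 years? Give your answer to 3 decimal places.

0.914

The conditional survival probability is l_7/l_5 = 123,757/135,469 = 0.913545.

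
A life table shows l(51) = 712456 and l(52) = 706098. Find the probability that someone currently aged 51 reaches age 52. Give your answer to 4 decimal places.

0.9911

The conditional survival probability is l(52)/l(51) = 706098/712456 = 0.991076.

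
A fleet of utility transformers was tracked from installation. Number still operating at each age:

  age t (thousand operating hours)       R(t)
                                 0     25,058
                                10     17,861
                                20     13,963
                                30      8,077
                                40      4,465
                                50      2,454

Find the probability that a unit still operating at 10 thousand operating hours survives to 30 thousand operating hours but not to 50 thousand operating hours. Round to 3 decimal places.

This is the probability of reaching 30 but not 50, conditional on being operational at 10: (R(30) − R(50)) / R(10).
= (8,077 − 2,454) / 17,861 = 5,623 / 17,861 = 0.314820.

0.315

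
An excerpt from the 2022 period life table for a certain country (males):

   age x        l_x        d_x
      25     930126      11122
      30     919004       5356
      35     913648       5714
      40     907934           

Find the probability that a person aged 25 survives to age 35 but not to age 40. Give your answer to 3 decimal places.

We want 10|5q25 = (l_35 − l_40)/l_25.
This is the probability of reaching 35 but not 40, conditional on being alive at 25: (l_35 − l_40) / l_25.
= (913648 − 907934) / 930126 = 5714 / 930126 = 0.006143.

0.006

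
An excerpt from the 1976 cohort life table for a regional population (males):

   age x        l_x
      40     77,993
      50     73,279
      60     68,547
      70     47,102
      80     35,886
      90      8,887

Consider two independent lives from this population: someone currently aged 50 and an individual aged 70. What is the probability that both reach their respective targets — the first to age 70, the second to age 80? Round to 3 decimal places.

0.490

p₁ = l_70/l_50 = 47,102/73,279 = 0.642776; p₂ = l_80/l_70 = 35,886/47,102 = 0.761878.
P(both) = p₁ × p₂ = 0.642776 × 0.761878 = 0.489717.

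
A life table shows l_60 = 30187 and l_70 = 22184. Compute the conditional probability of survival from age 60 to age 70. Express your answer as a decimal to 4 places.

The conditional survival probability is l_70/l_60 = 22184/30187 = 0.734886.

0.7349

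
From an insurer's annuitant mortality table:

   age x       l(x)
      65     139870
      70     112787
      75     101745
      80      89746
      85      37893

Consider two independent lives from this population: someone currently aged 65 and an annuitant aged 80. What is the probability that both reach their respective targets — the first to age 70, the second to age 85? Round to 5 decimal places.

0.34047

p₁ = l(70)/l(65) = 112787/139870 = 0.806370; p₂ = l(85)/l(80) = 37893/89746 = 0.422225.
P(both) = p₁ × p₂ = 0.806370 × 0.422225 = 0.340470.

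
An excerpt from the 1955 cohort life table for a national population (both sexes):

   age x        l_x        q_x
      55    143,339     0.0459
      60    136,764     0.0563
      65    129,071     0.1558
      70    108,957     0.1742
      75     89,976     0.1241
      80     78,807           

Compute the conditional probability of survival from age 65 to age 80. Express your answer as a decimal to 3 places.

We want 15p65 = l_80/l_65.
The conditional survival probability is l_80/l_65 = 78,807/129,071 = 0.610571.

0.611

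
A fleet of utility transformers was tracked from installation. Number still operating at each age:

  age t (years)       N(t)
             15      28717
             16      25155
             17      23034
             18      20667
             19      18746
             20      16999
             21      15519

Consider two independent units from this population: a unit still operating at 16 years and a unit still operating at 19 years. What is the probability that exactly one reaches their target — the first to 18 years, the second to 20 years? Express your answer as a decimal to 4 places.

p₁ = N(18)/N(16) = 20667/25155 = 0.821586; p₂ = N(20)/N(19) = 16999/18746 = 0.906807.
P(exactly one) = p₁(1−p₂) + (1−p₁)p₂ = 0.076566 + 0.161787 = 0.238353.

0.2384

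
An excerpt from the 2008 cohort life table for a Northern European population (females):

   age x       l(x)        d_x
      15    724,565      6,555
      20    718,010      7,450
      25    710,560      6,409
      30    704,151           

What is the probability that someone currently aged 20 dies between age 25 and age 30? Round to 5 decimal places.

0.00893

This is the probability of reaching 25 but not 30, conditional on being alive at 20: (l(25) − l(30)) / l(20).
= (710,560 − 704,151) / 718,010 = 6,409 / 718,010 = 0.008926.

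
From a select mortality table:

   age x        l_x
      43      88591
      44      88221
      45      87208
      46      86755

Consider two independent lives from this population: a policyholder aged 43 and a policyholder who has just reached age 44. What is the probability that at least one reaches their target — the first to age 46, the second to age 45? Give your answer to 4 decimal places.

0.9998

p₁ = l_46/l_43 = 86755/88591 = 0.979276; p₂ = l_45/l_44 = 87208/88221 = 0.988517.
P(at least one) = 1 − (1−p₁)(1−p₂) = 1 − 0.020724 × 0.011483 = 0.999762.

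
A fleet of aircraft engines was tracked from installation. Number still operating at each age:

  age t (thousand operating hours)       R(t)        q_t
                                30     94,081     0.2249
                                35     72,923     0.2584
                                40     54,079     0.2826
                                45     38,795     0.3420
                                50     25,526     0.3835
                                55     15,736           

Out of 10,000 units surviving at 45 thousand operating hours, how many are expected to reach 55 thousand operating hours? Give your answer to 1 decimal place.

The relevant probability is 15,736/38,795 = 0.405619.
Expected number = 10,000 × 0.405619 = 4056.2.

4056.2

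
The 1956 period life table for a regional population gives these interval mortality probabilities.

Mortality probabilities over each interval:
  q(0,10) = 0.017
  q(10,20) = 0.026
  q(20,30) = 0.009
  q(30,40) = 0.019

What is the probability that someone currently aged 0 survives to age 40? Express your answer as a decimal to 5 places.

Survival from 0 to 40 is the product of surviving each interval: (1 − 0.017) × (1 − 0.026) × (1 − 0.009) × (1 − 0.019).
= 0.983 × 0.974 × 0.991 × 0.981 = 0.930797.

0.93080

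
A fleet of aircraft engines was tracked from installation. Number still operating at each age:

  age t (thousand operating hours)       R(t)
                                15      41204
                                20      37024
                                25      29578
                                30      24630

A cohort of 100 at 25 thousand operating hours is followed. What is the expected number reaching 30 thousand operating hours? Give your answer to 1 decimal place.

83.3

The relevant probability is 24630/29578 = 0.832714.
Expected number = 100 × 0.832714 = 83.3.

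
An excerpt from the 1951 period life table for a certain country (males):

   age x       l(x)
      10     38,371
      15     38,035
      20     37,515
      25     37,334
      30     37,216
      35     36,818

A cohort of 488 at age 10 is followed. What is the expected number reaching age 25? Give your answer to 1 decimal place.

The relevant probability is 37,334/38,371 = 0.972974.
Expected number = 488 × 0.972974 = 474.8.

474.8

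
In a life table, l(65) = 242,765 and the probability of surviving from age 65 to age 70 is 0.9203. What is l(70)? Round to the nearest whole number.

223417

l(70) = l(65) × p = 242,765 × 0.9203 = 223417.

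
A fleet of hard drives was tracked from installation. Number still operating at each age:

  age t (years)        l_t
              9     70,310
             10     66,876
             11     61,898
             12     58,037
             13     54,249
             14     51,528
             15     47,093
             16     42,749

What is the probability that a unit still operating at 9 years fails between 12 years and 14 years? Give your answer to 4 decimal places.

This is the probability of reaching 12 but not 14, conditional on being operational at 9: (l_12 − l_14) / l_9.
= (58,037 − 51,528) / 70,310 = 6,509 / 70,310 = 0.092576.

0.0926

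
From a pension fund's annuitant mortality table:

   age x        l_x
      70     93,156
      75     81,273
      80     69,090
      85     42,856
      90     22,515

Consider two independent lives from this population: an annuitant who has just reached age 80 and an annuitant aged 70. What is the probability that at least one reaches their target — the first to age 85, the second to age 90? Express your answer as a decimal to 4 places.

p₁ = l_85/l_80 = 42,856/69,090 = 0.620292; p₂ = l_90/l_70 = 22,515/93,156 = 0.241691.
P(at least one) = 1 − (1−p₁)(1−p₂) = 1 − 0.379708 × 0.758309 = 0.712064.

0.7121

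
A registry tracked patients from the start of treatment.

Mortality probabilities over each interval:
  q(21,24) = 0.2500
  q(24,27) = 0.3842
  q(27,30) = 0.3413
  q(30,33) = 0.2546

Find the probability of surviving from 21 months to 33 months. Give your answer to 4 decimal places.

Survival from 21 to 33 is the product of surviving each interval: (1 − 0.2500) × (1 − 0.3842) × (1 − 0.3413) × (1 − 0.2546).
= 0.7500 × 0.6158 × 0.6587 × 0.7454 = 0.226766.

0.2268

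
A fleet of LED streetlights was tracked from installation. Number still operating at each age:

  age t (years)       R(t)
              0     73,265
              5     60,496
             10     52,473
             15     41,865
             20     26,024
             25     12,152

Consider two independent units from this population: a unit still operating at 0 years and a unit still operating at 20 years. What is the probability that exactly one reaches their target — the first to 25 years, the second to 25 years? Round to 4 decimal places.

0.4779

p₁ = R(25)/R(0) = 12,152/73,265 = 0.165864; p₂ = R(25)/R(20) = 12,152/26,024 = 0.466954.
P(exactly one) = p₁(1−p₂) + (1−p₁)p₂ = 0.088413 + 0.389503 = 0.477916.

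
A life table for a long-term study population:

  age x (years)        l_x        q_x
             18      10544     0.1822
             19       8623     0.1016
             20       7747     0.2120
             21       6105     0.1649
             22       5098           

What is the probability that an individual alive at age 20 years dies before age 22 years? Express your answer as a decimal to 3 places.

P(die before 22 | alive at 20) = 1 − l_22/l_20 = 1 − 5098/7747 = (2649)/7747 = 0.341939.

0.342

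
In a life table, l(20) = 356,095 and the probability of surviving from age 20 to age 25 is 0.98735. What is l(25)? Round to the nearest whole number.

l(25) = l(20) × p = 356,095 × 0.98735 = 351590.

351590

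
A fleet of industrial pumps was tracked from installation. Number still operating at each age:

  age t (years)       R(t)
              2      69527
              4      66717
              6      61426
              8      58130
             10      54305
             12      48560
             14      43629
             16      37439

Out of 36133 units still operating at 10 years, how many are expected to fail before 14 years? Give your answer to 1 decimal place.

The relevant probability is 1 − 43629/54305 = 0.196593.
Expected number = 36133 × 0.196593 = 7103.5.

7103.5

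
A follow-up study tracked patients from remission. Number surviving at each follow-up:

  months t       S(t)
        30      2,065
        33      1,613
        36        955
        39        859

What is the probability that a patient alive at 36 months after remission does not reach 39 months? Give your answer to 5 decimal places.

0.10052

P(die before 39 | alive at 36) = 1 − S(39)/S(36) = 1 − 859/955 = (96)/955 = 0.100524.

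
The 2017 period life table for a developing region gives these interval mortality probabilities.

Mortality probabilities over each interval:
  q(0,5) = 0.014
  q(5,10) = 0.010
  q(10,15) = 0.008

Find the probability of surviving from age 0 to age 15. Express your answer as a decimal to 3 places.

P(survive 0→15) = (1 − 0.014) × (1 − 0.010) × (1 − 0.008).
= 0.986 × 0.990 × 0.992 = 0.968331.

0.968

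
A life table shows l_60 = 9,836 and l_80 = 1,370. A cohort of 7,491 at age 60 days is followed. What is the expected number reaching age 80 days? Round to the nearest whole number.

1043

The relevant probability is 1,370/9,836 = 0.139284.
Expected number = 7,491 × 0.139284 = 1043.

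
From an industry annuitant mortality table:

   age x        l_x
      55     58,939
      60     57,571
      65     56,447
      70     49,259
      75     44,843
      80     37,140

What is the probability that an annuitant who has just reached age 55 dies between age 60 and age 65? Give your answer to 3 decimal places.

We want 5|5q55 = (l_60 − l_65)/l_55.
This is the probability of reaching 60 but not 65, conditional on being alive at 55: (l_60 − l_65) / l_55.
= (57,571 − 56,447) / 58,939 = 1,124 / 58,939 = 0.019071.

0.019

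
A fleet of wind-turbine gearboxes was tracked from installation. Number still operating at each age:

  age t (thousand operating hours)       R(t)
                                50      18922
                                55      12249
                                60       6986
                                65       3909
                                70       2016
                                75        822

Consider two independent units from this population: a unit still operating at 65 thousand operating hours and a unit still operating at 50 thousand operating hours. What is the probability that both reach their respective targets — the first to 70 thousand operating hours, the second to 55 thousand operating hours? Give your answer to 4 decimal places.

0.3339

p₁ = R(70)/R(65) = 2016/3909 = 0.515733; p₂ = R(55)/R(50) = 12249/18922 = 0.647342.
P(both) = p₁ × p₂ = 0.515733 × 0.647342 = 0.333856.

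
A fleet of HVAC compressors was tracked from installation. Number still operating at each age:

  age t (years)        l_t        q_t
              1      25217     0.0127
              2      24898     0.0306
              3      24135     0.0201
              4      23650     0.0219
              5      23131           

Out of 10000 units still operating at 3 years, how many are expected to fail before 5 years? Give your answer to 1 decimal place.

416.0

The relevant probability is 1 − 23131/24135 = 0.041599.
Expected number = 10000 × 0.041599 = 416.0.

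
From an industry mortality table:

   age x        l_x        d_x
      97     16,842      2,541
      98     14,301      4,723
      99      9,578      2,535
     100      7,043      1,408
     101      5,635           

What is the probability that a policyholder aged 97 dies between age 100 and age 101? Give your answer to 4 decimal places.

We want 3|1q97 = (l_100 − l_101)/l_97.
This is the probability of reaching 100 but not 101, conditional on being alive at 97: (l_100 − l_101) / l_97.
= (7,043 − 5,635) / 16,842 = 1,408 / 16,842 = 0.083601.

0.0836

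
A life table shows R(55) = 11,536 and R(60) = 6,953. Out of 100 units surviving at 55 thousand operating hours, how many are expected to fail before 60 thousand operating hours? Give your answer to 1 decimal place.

The relevant probability is 1 − 6,953/11,536 = 0.397278.
Expected number = 100 × 0.397278 = 39.7.

39.7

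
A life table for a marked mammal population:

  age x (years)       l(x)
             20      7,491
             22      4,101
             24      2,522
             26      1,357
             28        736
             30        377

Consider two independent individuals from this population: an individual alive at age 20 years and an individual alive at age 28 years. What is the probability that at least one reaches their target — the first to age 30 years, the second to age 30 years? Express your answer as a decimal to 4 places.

p₁ = l(30)/l(20) = 377/7,491 = 0.050327; p₂ = l(30)/l(28) = 377/736 = 0.512228.
P(at least one) = 1 − (1−p₁)(1−p₂) = 1 − 0.949673 × 0.487772 = 0.536776.

0.5368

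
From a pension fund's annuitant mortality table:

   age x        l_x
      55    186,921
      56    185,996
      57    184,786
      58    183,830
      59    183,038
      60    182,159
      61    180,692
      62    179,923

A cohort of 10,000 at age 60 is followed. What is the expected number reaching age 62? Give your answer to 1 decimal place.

The relevant probability is 179,923/182,159 = 0.987725.
Expected number = 10,000 × 0.987725 = 9877.3.

9877.3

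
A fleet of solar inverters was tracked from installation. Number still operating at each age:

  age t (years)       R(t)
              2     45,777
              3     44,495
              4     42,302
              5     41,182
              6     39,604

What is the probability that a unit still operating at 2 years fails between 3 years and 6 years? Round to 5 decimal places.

0.10684

This is the probability of reaching 3 but not 6, conditional on being operational at 2: (R(3) − R(6)) / R(2).
= (44,495 − 39,604) / 45,777 = 4,891 / 45,777 = 0.106844.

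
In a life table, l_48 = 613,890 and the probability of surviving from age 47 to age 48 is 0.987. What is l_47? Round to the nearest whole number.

621976

l_47 = l_48 / p = 613,890 / 0.987 = 621976.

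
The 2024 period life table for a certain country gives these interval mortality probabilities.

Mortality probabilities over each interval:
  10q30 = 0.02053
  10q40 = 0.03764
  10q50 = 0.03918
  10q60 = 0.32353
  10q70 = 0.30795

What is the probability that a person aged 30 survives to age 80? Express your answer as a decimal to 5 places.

The overall survival probability is (1 − 0.02053) × (1 − 0.03764) × (1 − 0.03918) × (1 − 0.32353) × (1 − 0.30795).
= 0.97947 × 0.96236 × 0.96082 × 0.67647 × 0.69205 = 0.423991.

0.42399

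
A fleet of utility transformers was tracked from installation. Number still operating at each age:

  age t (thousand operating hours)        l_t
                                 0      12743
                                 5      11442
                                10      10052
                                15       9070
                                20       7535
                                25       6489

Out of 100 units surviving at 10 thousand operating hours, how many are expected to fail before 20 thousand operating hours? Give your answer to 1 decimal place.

25.0

The relevant probability is 1 − 7535/10052 = 0.250398.
Expected number = 100 × 0.250398 = 25.0.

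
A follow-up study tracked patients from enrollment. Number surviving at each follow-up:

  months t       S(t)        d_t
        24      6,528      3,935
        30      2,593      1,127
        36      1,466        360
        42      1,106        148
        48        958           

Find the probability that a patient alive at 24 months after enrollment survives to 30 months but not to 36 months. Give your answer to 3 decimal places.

0.173

This is the probability of reaching 30 but not 36, conditional on being alive at 24: (S(30) − S(36)) / S(24).
= (2,593 − 1,466) / 6,528 = 1,127 / 6,528 = 0.172641.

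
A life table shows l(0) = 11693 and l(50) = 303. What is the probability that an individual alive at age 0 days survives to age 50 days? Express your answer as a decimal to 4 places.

0.0259

The conditional survival probability is l(50)/l(0) = 303/11693 = 0.025913.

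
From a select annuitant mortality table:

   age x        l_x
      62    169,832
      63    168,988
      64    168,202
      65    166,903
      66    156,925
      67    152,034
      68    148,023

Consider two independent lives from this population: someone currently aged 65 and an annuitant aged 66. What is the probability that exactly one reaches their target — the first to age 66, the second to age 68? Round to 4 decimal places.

0.1097

p₁ = l_66/l_65 = 156,925/166,903 = 0.940217; p₂ = l_68/l_66 = 148,023/156,925 = 0.943272.
P(exactly one) = p₁(1−p₂) + (1−p₁)p₂ = 0.053337 + 0.056392 = 0.109728.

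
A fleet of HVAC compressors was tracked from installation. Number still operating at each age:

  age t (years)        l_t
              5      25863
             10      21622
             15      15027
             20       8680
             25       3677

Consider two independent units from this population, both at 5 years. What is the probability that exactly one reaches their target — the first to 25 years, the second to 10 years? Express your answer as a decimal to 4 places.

p₁ = l_25/l_5 = 3677/25863 = 0.142172; p₂ = l_10/l_5 = 21622/25863 = 0.836021.
P(exactly one) = p₁(1−p₂) + (1−p₁)p₂ = 0.023313 + 0.717162 = 0.740475.

0.7405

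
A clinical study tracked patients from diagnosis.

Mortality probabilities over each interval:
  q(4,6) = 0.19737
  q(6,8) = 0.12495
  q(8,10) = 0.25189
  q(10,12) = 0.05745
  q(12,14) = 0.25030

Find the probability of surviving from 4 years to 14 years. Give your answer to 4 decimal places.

Chaining the interval survival probabilities: (1 − 0.19737) × (1 − 0.12495) × (1 − 0.25189) × (1 − 0.05745) × (1 − 0.25030).
= 0.80263 × 0.87505 × 0.74811 × 0.94255 × 0.74970 = 0.371283.

0.3713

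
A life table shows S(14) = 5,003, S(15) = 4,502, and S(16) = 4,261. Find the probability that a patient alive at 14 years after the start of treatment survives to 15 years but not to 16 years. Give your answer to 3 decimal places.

0.048

This is the probability of reaching 15 but not 16, conditional on being alive at 14: (S(15) − S(16)) / S(14).
= (4,502 − 4,261) / 5,003 = 241 / 5,003 = 0.048171.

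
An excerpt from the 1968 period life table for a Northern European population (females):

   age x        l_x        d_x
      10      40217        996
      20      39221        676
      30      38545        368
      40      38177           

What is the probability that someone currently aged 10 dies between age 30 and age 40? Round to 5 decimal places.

We want 20|10q10 = (l_30 − l_40)/l_10.
This is the probability of reaching 30 but not 40, conditional on being alive at 10: (l_30 − l_40) / l_10.
= (38545 − 38177) / 40217 = 368 / 40217 = 0.009150.

0.00915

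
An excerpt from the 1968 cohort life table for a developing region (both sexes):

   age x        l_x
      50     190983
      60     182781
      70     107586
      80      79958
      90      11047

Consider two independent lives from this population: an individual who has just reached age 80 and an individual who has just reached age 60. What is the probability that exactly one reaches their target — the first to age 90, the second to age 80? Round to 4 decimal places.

p₁ = l_90/l_80 = 11047/79958 = 0.138160; p₂ = l_80/l_60 = 79958/182781 = 0.437452.
P(exactly one) = p₁(1−p₂) + (1−p₁)p₂ = 0.077722 + 0.377014 = 0.454735.

0.4547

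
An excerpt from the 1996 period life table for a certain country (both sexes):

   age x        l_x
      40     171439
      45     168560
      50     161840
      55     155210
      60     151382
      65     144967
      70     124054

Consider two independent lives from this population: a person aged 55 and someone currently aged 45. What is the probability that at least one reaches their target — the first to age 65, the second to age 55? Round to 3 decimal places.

p₁ = l_65/l_55 = 144967/155210 = 0.934006; p₂ = l_55/l_45 = 155210/168560 = 0.920800.
P(at least one) = 1 − (1−p₁)(1−p₂) = 1 − 0.065994 × 0.079200 = 0.994773.

0.995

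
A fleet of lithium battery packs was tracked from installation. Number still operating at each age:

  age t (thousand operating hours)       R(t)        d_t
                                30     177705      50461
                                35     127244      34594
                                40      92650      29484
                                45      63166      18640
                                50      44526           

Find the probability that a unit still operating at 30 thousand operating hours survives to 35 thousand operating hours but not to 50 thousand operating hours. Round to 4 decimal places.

0.4655

This is the probability of reaching 35 but not 50, conditional on being operational at 30: (R(35) − R(50)) / R(30).
= (127244 − 44526) / 177705 = 82718 / 177705 = 0.465479.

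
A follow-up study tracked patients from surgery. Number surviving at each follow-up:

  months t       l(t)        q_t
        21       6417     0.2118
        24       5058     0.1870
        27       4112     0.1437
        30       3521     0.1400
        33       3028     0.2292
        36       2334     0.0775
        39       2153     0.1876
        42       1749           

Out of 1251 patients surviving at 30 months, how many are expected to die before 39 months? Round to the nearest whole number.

486

The relevant probability is 1 − 2153/3521 = 0.388526.
Expected number = 1251 × 0.388526 = 486.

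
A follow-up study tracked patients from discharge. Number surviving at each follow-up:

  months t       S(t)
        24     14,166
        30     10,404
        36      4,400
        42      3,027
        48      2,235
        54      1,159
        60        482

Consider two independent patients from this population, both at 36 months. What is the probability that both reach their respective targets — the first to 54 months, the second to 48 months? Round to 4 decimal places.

p₁ = S(54)/S(36) = 1,159/4,400 = 0.263409; p₂ = S(48)/S(36) = 2,235/4,400 = 0.507955.
P(both) = p₁ × p₂ = 0.263409 × 0.507955 = 0.133800.

0.1338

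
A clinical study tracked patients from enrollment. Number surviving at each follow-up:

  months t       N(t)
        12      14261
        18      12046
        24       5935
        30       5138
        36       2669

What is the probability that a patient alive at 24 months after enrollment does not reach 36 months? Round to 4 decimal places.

0.5503

P(die before 36 | alive at 24) = 1 − N(36)/N(24) = 1 − 2669/5935 = (3266)/5935 = 0.550295.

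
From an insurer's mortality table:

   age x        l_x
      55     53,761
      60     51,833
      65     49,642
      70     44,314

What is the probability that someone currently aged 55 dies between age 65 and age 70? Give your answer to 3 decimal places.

0.099

We want 10|5q55 = (l_65 − l_70)/l_55.
This is the probability of reaching 65 but not 70, conditional on being alive at 55: (l_65 − l_70) / l_55.
= (49,642 − 44,314) / 53,761 = 5,328 / 53,761 = 0.099105.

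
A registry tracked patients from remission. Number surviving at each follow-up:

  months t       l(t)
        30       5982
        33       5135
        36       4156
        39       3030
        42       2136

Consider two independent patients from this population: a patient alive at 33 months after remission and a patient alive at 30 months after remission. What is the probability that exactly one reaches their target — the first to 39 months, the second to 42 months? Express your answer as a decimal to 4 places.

p₁ = l(39)/l(33) = 3030/5135 = 0.590068; p₂ = l(42)/l(30) = 2136/5982 = 0.357071.
P(exactly one) = p₁(1−p₂) + (1−p₁)p₂ = 0.379372 + 0.146375 = 0.525747.

0.5257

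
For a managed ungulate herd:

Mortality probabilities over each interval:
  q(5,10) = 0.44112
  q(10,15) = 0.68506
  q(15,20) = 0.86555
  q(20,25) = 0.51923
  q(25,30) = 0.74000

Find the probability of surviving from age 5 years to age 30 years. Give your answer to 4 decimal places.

Survival from 5 to 30 is the product of surviving each interval: (1 − 0.44112) × (1 − 0.68506) × (1 − 0.86555) × (1 − 0.51923) × (1 − 0.74000).
= 0.55888 × 0.31494 × 0.13445 × 0.48077 × 0.26000 = 0.002958.

0.0030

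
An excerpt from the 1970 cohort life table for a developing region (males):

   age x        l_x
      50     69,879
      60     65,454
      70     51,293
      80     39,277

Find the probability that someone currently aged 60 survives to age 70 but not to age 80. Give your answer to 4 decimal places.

We want 10|10q60 = (l_70 − l_80)/l_60.
This is the probability of reaching 70 but not 80, conditional on being alive at 60: (l_70 − l_80) / l_60.
= (51,293 − 39,277) / 65,454 = 12,016 / 65,454 = 0.183579.

0.1836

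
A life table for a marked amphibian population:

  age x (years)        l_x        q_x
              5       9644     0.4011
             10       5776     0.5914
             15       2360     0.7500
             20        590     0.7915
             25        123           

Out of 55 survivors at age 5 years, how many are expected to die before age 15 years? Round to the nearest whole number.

The relevant probability is 1 − 2360/9644 = 0.755288.
Expected number = 55 × 0.755288 = 42.

42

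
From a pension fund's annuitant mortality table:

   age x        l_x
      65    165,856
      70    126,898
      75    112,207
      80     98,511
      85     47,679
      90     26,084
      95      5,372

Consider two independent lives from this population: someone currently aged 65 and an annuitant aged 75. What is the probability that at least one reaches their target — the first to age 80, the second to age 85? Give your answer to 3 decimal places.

p₁ = l_80/l_65 = 98,511/165,856 = 0.593955; p₂ = l_85/l_75 = 47,679/112,207 = 0.424920.
P(at least one) = 1 − (1−p₁)(1−p₂) = 1 − 0.406045 × 0.575080 = 0.766492.

0.766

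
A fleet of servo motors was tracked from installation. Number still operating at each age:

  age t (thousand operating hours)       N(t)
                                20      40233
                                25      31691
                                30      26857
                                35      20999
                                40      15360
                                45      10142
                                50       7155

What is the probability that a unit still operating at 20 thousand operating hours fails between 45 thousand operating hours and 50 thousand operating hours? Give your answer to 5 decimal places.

0.07424

This is the probability of reaching 45 but not 50, conditional on being operational at 20: (N(45) − N(50)) / N(20).
= (10142 − 7155) / 40233 = 2987 / 40233 = 0.074243.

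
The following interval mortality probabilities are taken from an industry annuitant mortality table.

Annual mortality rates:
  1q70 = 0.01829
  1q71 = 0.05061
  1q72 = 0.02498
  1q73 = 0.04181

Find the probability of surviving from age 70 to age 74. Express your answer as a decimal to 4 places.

0.8707

Chaining the interval survival probabilities: (1 − 0.01829) × (1 − 0.05061) × (1 − 0.02498) × (1 − 0.04181).
= 0.98171 × 0.94939 × 0.97502 × 0.95819 = 0.870749.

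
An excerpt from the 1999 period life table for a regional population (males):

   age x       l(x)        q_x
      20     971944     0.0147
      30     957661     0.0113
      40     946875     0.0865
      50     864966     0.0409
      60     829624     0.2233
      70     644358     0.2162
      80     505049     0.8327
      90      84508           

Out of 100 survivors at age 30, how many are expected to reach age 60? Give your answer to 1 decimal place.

86.6

The relevant probability is 829624/957661 = 0.866302.
Expected number = 100 × 0.866302 = 86.6.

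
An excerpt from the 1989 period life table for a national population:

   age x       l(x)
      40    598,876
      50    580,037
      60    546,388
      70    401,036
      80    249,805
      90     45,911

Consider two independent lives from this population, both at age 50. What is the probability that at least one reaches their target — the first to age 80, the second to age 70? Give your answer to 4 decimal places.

p₁ = l(80)/l(50) = 249,805/580,037 = 0.430671; p₂ = l(70)/l(50) = 401,036/580,037 = 0.691397.
P(at least one) = 1 − (1−p₁)(1−p₂) = 1 − 0.569329 × 0.308603 = 0.824303.

0.8243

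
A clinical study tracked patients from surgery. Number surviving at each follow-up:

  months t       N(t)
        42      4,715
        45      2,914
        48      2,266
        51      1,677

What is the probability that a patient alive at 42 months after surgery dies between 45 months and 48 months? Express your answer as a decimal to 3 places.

0.137

This is the probability of reaching 45 but not 48, conditional on being alive at 42: (N(45) − N(48)) / N(42).
= (2,914 − 2,266) / 4,715 = 648 / 4,715 = 0.137434.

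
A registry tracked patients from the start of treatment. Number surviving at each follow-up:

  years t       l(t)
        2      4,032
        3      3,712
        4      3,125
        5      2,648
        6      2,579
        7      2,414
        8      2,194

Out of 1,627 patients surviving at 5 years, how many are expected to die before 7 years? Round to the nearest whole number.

144

The relevant probability is 1 − 2,414/2,648 = 0.088369.
Expected number = 1,627 × 0.088369 = 144.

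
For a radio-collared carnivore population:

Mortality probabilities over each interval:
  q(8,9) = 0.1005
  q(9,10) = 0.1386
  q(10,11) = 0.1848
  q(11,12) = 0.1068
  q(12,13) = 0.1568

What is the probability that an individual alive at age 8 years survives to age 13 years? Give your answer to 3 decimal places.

Survival from 8 to 13 is the product of surviving each interval: (1 − 0.1005) × (1 − 0.1386) × (1 − 0.1848) × (1 − 0.1068) × (1 − 0.1568).
= 0.8995 × 0.8614 × 0.8152 × 0.8932 × 0.8432 = 0.475718.

0.476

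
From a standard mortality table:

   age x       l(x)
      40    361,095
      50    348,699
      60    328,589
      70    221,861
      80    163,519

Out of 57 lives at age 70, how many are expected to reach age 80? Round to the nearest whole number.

The relevant probability is 163,519/221,861 = 0.737034.
Expected number = 57 × 0.737034 = 42.

42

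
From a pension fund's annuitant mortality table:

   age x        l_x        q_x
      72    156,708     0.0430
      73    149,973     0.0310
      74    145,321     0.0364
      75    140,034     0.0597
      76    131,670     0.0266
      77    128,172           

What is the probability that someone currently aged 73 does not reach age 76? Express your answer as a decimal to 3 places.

0.122

P(die before 76 | alive at 73) = 1 − l_76/l_73 = 1 − 131,670/149,973 = (18,303)/149,973 = 0.122042.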